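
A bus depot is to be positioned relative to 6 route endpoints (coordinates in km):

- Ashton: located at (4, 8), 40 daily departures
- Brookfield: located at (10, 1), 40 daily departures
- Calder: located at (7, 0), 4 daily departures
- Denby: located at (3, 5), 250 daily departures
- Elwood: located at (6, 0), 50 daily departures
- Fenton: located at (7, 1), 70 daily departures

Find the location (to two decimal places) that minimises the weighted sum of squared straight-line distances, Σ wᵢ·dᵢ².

The minimiser of Σwᵢ‖p−pᵢ‖² is the weighted centroid p* = (Σwᵢpᵢ)/(Σwᵢ).
Σwᵢ = 454.
Σwᵢxᵢ = 40·4 + 40·10 + 4·7 + 250·3 + 50·6 + 70·7 = 2128.
Σwᵢyᵢ = 40·8 + 40·1 + 4·0 + 250·5 + 50·0 + 70·1 = 1680.
x* = 2128/454 = 4.69, y* = 1680/454 = 3.70.

(4.69, 3.70)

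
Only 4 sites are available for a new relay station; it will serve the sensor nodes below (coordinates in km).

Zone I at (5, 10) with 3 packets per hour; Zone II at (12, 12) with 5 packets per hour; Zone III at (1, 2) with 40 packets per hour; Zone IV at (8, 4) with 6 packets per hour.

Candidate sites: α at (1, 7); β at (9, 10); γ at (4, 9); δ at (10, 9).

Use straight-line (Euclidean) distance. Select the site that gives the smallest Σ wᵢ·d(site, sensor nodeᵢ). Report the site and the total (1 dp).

α, total 321.1 km

Total weighted distance at each candidate:
  α (1, 7): total = 321.1
  β (9, 10): total = 519.1
  γ (4, 9): total = 390.0
  δ (10, 9): total = 521.7
Minimum is at α with total 321.1 km.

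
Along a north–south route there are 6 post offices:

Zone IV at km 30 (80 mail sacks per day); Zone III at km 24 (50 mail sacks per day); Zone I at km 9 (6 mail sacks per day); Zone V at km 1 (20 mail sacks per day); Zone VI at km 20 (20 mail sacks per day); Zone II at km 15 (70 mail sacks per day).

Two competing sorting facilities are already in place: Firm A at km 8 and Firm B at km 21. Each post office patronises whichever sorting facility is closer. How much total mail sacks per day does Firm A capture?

26

The indifferent point is the midpoint (8+21)/2 = 14.5; post offices left of it (closer to Firm A at 8) go to Firm A, those right go to Firm B.
  Zone V at 1 (w=20) → Firm A
  Zone I at 9 (w=6) → Firm A
  Zone II at 15 (w=70) → Firm B
  Zone VI at 20 (w=20) → Firm B
  Zone III at 24 (w=50) → Firm B
  Zone IV at 30 (w=80) → Firm B
Firm A captures 26; Firm B captures 220.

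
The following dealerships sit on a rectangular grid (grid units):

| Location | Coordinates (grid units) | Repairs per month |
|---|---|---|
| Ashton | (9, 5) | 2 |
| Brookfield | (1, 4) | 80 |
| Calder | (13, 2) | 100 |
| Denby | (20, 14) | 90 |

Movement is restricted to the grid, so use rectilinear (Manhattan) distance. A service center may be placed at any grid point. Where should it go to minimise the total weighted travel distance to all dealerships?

(13, 4)

Manhattan distance separates: Σwᵢ(|x−xᵢ|+|y−yᵢ|) = Σwᵢ|x−xᵢ| + Σwᵢ|y−yᵢ|, so x and y are optimised independently as 1-D weighted medians.
Total weight W = 272; half = 136.
x-coordinate, sorted with cumulative weight:
  x=1 (Brookfield, w=80) cum 80
  x=9 (Ashton, w=2) cum 82
  x=13 (Calder, w=100) cum 182  ← median
  x=20 (Denby, w=90) cum 272
⇒ x* = 13
y-coordinate, sorted with cumulative weight:
  y=2 (Calder, w=100) cum 100
  y=4 (Brookfield, w=80) cum 180  ← median
  y=5 (Ashton, w=2) cum 182
  y=14 (Denby, w=90) cum 272
⇒ y* = 4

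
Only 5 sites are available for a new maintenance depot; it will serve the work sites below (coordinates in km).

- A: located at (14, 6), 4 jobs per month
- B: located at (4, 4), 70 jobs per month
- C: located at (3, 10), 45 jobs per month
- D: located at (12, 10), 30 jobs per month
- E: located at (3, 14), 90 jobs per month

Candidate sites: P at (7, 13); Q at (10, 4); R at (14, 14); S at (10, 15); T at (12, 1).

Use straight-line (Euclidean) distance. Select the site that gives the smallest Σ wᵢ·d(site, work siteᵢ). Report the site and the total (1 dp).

P, total 1474.7 km

Total weighted distance at each candidate:
  P (7, 13): total = 1474.7
  Q (10, 4): total = 2141.1
  R (14, 14): total = 2672.8
  S (10, 15): total = 2101.5
  T (12, 1): total = 2885.4
Minimum is at P with total 1474.7 km.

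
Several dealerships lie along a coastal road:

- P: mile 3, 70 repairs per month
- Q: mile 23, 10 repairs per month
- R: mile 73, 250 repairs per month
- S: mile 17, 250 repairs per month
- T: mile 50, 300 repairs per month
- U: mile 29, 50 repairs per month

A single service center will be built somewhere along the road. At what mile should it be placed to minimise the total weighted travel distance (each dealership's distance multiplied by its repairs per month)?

x = 50

For a sum of weighted absolute distances on a line, the optimum is the weighted median (not the mean). Total weight W = 930; half-weight = 465.
Sort by position and accumulate weight:
  mile 3 (P, w=70) → cum 70
  mile 17 (S, w=250) → cum 320
  mile 23 (Q, w=10) → cum 330
  mile 29 (U, w=50) → cum 380
  mile 50 (T, w=300) → cum 680  ≥ 465 → median here
  mile 73 (R, w=250) → cum 930
Optimal location: mile 50.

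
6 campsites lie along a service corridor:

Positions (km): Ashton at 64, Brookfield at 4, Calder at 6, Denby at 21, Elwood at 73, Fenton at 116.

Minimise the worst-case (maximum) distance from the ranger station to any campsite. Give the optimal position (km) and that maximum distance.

location 60, max distance 56

The 1-center on a line is the midpoint of the two extreme points: leftmost at 4, rightmost at 116.
Optimal location = (4 + 116)/2 = 60; maximum distance = (116 − 4)/2 = 56.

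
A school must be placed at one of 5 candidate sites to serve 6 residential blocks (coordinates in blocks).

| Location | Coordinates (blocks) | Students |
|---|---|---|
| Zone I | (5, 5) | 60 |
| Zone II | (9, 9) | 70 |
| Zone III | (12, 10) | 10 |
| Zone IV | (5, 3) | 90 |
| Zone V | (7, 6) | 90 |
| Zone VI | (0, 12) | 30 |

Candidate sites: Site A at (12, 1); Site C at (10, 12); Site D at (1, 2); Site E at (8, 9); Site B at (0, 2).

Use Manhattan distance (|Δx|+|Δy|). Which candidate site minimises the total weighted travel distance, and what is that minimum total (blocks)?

Site E, total 2040 blocks

Total weighted distance at each candidate:
  Site A (12, 1): total = 3920
  Site C (10, 12): total = 3410
  Site D (1, 2): total = 3340
  Site E (8, 9): total = 2040
  Site B (0, 2): total = 3630
Minimum is at Site E with total 2040 blocks.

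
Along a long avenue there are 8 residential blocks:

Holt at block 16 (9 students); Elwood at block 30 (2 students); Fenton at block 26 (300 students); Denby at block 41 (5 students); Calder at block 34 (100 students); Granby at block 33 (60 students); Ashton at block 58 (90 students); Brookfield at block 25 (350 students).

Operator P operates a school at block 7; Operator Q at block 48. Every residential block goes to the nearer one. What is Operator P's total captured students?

659

The indifferent point is the midpoint (7+48)/2 = 27.5; residential blocks left of it (closer to Operator P at 7) go to Operator P, those right go to Operator Q.
  Holt at 16 (w=9) → Operator P
  Brookfield at 25 (w=350) → Operator P
  Fenton at 26 (w=300) → Operator P
  Elwood at 30 (w=2) → Operator Q
  Granby at 33 (w=60) → Operator Q
  Calder at 34 (w=100) → Operator Q
  Denby at 41 (w=5) → Operator Q
  Ashton at 58 (w=90) → Operator Q
Operator P captures 659; Operator Q captures 257.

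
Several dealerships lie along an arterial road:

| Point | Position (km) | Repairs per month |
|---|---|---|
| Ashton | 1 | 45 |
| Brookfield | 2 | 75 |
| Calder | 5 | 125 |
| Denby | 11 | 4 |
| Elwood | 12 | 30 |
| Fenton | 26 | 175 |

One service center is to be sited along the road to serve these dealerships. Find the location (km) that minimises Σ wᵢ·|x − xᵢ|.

x = 5

For a sum of weighted absolute distances on a line, the optimum is the weighted median (not the mean). Total weight W = 454; half-weight = 227.
Sort by position and accumulate weight:
  km 1 (Ashton, w=45) → cum 45
  km 2 (Brookfield, w=75) → cum 120
  km 5 (Calder, w=125) → cum 245  ≥ 227 → median here
  km 11 (Denby, w=4) → cum 249
  km 12 (Elwood, w=30) → cum 279
  km 26 (Fenton, w=175) → cum 454
Optimal location: km 5.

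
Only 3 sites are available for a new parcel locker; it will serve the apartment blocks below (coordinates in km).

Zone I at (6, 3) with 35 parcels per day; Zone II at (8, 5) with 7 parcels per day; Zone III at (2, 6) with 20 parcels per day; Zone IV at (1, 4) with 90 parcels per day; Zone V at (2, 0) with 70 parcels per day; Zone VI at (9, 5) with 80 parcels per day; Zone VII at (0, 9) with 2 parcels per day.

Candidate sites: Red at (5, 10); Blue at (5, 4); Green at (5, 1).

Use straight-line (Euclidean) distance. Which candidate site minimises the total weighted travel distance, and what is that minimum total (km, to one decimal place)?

Total weighted distance at each candidate:
  Red (5, 10): total = 2290.6
  Blue (5, 4): total = 1197.7
  Green (5, 1): total = 1372.7
Minimum is at Blue with total 1197.7 km.

Blue, total 1197.7 km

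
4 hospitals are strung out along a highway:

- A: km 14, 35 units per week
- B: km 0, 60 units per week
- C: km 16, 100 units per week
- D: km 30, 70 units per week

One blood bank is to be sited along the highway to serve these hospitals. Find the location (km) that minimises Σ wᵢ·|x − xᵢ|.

For a sum of weighted absolute distances on a line, the optimum is the weighted median (not the mean). Total weight W = 265; half-weight = 132.5.
Sort by position and accumulate weight:
  km 0 (B, w=60) → cum 60
  km 14 (A, w=35) → cum 95
  km 16 (C, w=100) → cum 195  ≥ 132.5 → median here
  km 30 (D, w=70) → cum 265
Optimal location: km 16.

x = 16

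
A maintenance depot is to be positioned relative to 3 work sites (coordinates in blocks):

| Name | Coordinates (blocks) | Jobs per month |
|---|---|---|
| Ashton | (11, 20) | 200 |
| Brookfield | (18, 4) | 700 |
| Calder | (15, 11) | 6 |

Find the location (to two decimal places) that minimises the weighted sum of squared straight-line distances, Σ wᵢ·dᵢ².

The minimiser of Σwᵢ‖p−pᵢ‖² is the weighted centroid p* = (Σwᵢpᵢ)/(Σwᵢ).
Σwᵢ = 906.
Σwᵢxᵢ = 200·11 + 700·18 + 6·15 = 14890.
Σwᵢyᵢ = 200·20 + 700·4 + 6·11 = 6866.
x* = 14890/906 = 16.43, y* = 6866/906 = 7.58.

(16.43, 7.58)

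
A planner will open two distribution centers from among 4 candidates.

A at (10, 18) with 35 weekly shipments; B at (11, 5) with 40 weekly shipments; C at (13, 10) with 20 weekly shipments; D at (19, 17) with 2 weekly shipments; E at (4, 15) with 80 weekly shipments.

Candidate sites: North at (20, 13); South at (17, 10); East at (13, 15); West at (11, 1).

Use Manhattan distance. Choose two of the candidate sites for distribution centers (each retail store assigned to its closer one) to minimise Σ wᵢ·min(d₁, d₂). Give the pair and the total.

{East, West}, total 1206

Evaluate every pair (each demand assigned to the nearer of the two):
  {East, West}: total = 1206
  {South, East}: total = 1466
  {North, East}: total = 1520
  {South, West}: total = 2223
  {North, West}: total = 2335
  {North, South}: total = 2495
Best pair: {East, West} with total 1206.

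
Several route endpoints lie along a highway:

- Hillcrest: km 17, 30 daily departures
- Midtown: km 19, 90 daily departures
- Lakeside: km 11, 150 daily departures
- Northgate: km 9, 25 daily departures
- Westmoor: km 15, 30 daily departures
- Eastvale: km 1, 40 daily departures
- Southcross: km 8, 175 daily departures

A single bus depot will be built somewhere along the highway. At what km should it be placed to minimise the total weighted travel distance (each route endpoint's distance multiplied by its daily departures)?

For a sum of weighted absolute distances on a line, the optimum is the weighted median (not the mean). Total weight W = 540; half-weight = 270.
Sort by position and accumulate weight:
  km 1 (Eastvale, w=40) → cum 40
  km 8 (Southcross, w=175) → cum 215
  km 9 (Northgate, w=25) → cum 240
  km 11 (Lakeside, w=150) → cum 390  ≥ 270 → median here
  km 15 (Westmoor, w=30) → cum 420
  km 17 (Hillcrest, w=30) → cum 450
  km 19 (Midtown, w=90) → cum 540
Optimal location: km 11.

x = 11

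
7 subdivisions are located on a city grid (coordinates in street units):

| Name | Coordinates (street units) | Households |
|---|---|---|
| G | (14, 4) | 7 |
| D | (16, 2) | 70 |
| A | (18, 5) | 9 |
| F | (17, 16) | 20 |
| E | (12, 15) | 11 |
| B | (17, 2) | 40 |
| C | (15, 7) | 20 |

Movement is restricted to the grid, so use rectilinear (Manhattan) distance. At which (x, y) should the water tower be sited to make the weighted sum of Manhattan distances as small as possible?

Manhattan distance separates: Σwᵢ(|x−xᵢ|+|y−yᵢ|) = Σwᵢ|x−xᵢ| + Σwᵢ|y−yᵢ|, so x and y are optimised independently as 1-D weighted medians.
Total weight W = 177; half = 88.5.
x-coordinate, sorted with cumulative weight:
  x=12 (E, w=11) cum 11
  x=14 (G, w=7) cum 18
  x=15 (C, w=20) cum 38
  x=16 (D, w=70) cum 108  ← median
  x=17 (F, w=20) cum 128
  x=17 (B, w=40) cum 168
  x=18 (A, w=9) cum 177
⇒ x* = 16
y-coordinate, sorted with cumulative weight:
  y=2 (D, w=70) cum 70
  y=2 (B, w=40) cum 110  ← median
  y=4 (G, w=7) cum 117
  y=5 (A, w=9) cum 126
  y=7 (C, w=20) cum 146
  y=15 (E, w=11) cum 157
  y=16 (F, w=20) cum 177
⇒ y* = 2

(16, 2)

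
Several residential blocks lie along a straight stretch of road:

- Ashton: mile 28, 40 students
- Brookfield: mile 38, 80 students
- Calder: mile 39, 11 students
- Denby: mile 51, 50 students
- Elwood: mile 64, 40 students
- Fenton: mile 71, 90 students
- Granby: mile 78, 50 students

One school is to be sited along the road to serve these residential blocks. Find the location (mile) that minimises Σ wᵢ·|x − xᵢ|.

x = 51

For a sum of weighted absolute distances on a line, the optimum is the weighted median (not the mean). Total weight W = 361; half-weight = 180.5.
Sort by position and accumulate weight:
  mile 28 (Ashton, w=40) → cum 40
  mile 38 (Brookfield, w=80) → cum 120
  mile 39 (Calder, w=11) → cum 131
  mile 51 (Denby, w=50) → cum 181  ≥ 180.5 → median here
  mile 64 (Elwood, w=40) → cum 221
  mile 71 (Fenton, w=90) → cum 311
  mile 78 (Granby, w=50) → cum 361
Optimal location: mile 51.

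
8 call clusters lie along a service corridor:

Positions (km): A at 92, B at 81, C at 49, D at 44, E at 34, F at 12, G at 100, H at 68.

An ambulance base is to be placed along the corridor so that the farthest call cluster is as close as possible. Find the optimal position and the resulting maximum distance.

location 56, max distance 44

The 1-center on a line is the midpoint of the two extreme points: leftmost at 12, rightmost at 100.
Optimal location = (12 + 100)/2 = 56; maximum distance = (100 − 12)/2 = 44.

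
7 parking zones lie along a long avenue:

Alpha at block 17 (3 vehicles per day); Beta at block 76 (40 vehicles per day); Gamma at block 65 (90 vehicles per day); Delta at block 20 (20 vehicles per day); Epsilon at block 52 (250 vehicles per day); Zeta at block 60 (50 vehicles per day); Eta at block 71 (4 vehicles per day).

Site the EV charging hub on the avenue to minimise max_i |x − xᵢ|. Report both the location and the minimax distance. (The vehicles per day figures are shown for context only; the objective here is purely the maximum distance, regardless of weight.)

location 46.5, max distance 29.5

The 1-center on a line is the midpoint of the two extreme points: leftmost at 17, rightmost at 76.
Optimal location = (17 + 76)/2 = 46.5; maximum distance = (76 − 17)/2 = 29.5.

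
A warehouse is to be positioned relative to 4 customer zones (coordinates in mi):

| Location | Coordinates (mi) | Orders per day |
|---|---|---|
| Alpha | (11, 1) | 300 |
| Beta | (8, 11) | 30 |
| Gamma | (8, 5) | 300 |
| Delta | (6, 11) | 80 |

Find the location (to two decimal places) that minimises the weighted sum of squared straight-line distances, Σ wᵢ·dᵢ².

(9.04, 4.24)

The minimiser of Σwᵢ‖p−pᵢ‖² is the weighted centroid p* = (Σwᵢpᵢ)/(Σwᵢ).
Σwᵢ = 710.
Σwᵢxᵢ = 300·11 + 30·8 + 300·8 + 80·6 = 6420.
Σwᵢyᵢ = 300·1 + 30·11 + 300·5 + 80·11 = 3010.
x* = 6420/710 = 9.04, y* = 3010/710 = 4.24.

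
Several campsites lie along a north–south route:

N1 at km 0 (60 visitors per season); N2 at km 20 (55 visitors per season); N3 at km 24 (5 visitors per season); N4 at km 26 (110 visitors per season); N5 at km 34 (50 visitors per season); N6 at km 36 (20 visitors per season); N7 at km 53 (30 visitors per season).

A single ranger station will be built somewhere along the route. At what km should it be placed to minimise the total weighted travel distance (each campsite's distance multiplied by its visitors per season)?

x = 26

For a sum of weighted absolute distances on a line, the optimum is the weighted median (not the mean). Total weight W = 330; half-weight = 165.
Sort by position and accumulate weight:
  km 0 (N1, w=60) → cum 60
  km 20 (N2, w=55) → cum 115
  km 24 (N3, w=5) → cum 120
  km 26 (N4, w=110) → cum 230  ≥ 165 → median here
  km 34 (N5, w=50) → cum 280
  km 36 (N6, w=20) → cum 300
  km 53 (N7, w=30) → cum 330
Optimal location: km 26.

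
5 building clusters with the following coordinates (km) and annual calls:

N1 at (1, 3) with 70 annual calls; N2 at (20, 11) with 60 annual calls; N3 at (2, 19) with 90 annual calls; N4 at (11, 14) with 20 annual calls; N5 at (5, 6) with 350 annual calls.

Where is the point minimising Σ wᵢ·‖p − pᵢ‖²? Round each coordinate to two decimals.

(5.80, 8.41)

The minimiser of Σwᵢ‖p−pᵢ‖² is the weighted centroid p* = (Σwᵢpᵢ)/(Σwᵢ).
Σwᵢ = 590.
Σwᵢxᵢ = 70·1 + 60·20 + 90·2 + 20·11 + 350·5 = 3420.
Σwᵢyᵢ = 70·3 + 60·11 + 90·19 + 20·14 + 350·6 = 4960.
x* = 3420/590 = 5.80, y* = 4960/590 = 8.41.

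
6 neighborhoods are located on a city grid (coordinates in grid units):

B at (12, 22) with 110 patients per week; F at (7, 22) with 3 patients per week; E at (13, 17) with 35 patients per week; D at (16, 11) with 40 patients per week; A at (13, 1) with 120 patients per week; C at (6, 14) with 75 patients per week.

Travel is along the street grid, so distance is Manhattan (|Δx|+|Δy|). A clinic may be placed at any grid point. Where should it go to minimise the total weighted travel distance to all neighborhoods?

Manhattan distance separates: Σwᵢ(|x−xᵢ|+|y−yᵢ|) = Σwᵢ|x−xᵢ| + Σwᵢ|y−yᵢ|, so x and y are optimised independently as 1-D weighted medians.
Total weight W = 383; half = 191.5.
x-coordinate, sorted with cumulative weight:
  x=6 (C, w=75) cum 75
  x=7 (F, w=3) cum 78
  x=12 (B, w=110) cum 188
  x=13 (E, w=35) cum 223  ← median
  x=13 (A, w=120) cum 343
  x=16 (D, w=40) cum 383
⇒ x* = 13
y-coordinate, sorted with cumulative weight:
  y=1 (A, w=120) cum 120
  y=11 (D, w=40) cum 160
  y=14 (C, w=75) cum 235  ← median
  y=17 (E, w=35) cum 270
  y=22 (B, w=110) cum 380
  y=22 (F, w=3) cum 383
⇒ y* = 14

(13, 14)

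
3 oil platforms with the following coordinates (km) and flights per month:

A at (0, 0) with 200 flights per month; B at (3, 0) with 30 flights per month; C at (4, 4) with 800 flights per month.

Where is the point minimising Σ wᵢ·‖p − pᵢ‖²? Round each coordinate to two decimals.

(3.19, 3.11)

The minimiser of Σwᵢ‖p−pᵢ‖² is the weighted centroid p* = (Σwᵢpᵢ)/(Σwᵢ).
Σwᵢ = 1030.
Σwᵢxᵢ = 200·0 + 30·3 + 800·4 = 3290.
Σwᵢyᵢ = 200·0 + 30·0 + 800·4 = 3200.
x* = 3290/1030 = 3.19, y* = 3200/1030 = 3.11.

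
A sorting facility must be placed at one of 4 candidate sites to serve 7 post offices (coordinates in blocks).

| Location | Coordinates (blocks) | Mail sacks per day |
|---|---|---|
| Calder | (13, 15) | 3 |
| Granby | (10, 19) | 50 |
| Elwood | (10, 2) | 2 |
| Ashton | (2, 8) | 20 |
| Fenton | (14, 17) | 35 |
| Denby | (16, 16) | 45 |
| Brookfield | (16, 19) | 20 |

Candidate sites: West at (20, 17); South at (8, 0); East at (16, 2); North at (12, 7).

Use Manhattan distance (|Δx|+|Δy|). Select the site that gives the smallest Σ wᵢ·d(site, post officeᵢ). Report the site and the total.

West, total 1772 blocks

Total weighted distance at each candidate:
  West (20, 17): total = 1772
  South (8, 0): total = 3823
  East (16, 2): total = 3175
  North (12, 7): total = 2286
Minimum is at West with total 1772 blocks.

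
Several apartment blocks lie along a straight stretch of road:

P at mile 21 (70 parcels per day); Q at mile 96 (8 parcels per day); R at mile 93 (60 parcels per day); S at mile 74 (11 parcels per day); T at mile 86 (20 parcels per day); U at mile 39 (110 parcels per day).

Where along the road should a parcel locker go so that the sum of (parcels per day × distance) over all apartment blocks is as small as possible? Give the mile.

For a sum of weighted absolute distances on a line, the optimum is the weighted median (not the mean). Total weight W = 279; half-weight = 139.5.
Sort by position and accumulate weight:
  mile 21 (P, w=70) → cum 70
  mile 39 (U, w=110) → cum 180  ≥ 139.5 → median here
  mile 74 (S, w=11) → cum 191
  mile 86 (T, w=20) → cum 211
  mile 93 (R, w=60) → cum 271
  mile 96 (Q, w=8) → cum 279
Optimal location: mile 39.

x = 39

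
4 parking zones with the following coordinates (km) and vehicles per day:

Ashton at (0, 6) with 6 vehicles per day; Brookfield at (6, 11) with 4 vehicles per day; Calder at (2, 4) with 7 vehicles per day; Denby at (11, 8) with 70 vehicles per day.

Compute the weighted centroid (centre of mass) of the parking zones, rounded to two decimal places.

The minimiser of Σwᵢ‖p−pᵢ‖² is the weighted centroid p* = (Σwᵢpᵢ)/(Σwᵢ).
Σwᵢ = 87.
Σwᵢxᵢ = 6·0 + 4·6 + 7·2 + 70·11 = 808.
Σwᵢyᵢ = 6·6 + 4·11 + 7·4 + 70·8 = 668.
x* = 808/87 = 9.29, y* = 668/87 = 7.68.

(9.29, 7.68)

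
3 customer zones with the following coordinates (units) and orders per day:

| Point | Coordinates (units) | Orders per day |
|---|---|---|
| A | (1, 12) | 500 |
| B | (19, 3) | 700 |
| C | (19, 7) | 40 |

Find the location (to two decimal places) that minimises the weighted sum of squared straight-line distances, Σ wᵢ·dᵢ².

The minimiser of Σwᵢ‖p−pᵢ‖² is the weighted centroid p* = (Σwᵢpᵢ)/(Σwᵢ).
Σwᵢ = 1240.
Σwᵢxᵢ = 500·1 + 700·19 + 40·19 = 14560.
Σwᵢyᵢ = 500·12 + 700·3 + 40·7 = 8380.
x* = 14560/1240 = 11.74, y* = 8380/1240 = 6.76.

(11.74, 6.76)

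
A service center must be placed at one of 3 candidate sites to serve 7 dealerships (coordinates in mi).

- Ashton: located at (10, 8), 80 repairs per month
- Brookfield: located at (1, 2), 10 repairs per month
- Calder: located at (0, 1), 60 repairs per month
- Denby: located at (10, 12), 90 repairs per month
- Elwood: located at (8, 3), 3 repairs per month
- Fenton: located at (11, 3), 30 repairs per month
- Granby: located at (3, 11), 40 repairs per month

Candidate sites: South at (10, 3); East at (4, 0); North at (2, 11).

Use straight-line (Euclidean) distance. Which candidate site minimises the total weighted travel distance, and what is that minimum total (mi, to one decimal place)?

South, total 2373.6 mi

Total weighted distance at each candidate:
  South (10, 3): total = 2373.6
  East (4, 0): total = 2976.2
  North (2, 11): total = 2542.8
Minimum is at South with total 2373.6 mi.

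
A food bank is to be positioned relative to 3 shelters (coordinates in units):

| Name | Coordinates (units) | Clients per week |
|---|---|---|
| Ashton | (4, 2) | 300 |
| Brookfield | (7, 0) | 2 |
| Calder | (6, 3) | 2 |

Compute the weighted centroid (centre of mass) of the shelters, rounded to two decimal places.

The minimiser of Σwᵢ‖p−pᵢ‖² is the weighted centroid p* = (Σwᵢpᵢ)/(Σwᵢ).
Σwᵢ = 304.
Σwᵢxᵢ = 300·4 + 2·7 + 2·6 = 1226.
Σwᵢyᵢ = 300·2 + 2·0 + 2·3 = 606.
x* = 1226/304 = 4.03, y* = 606/304 = 1.99.

(4.03, 1.99)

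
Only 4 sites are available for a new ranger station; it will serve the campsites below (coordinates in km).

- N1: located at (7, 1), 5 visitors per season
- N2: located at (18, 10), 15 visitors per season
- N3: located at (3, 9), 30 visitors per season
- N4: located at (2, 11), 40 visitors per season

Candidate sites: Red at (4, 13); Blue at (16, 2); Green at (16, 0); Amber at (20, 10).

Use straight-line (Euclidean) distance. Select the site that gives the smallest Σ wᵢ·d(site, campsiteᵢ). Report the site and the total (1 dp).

Red, total 513.4 km

Total weighted distance at each candidate:
  Red (4, 13): total = 513.4
  Blue (16, 2): total = 1277.6
  Green (16, 0): total = 1384.8
  Amber (20, 10): total = 1341.0
Minimum is at Red with total 513.4 km.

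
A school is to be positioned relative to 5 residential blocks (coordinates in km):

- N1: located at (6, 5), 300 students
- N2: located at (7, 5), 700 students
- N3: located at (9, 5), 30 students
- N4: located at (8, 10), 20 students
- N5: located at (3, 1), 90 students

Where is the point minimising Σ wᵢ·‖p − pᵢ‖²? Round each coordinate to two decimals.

The minimiser of Σwᵢ‖p−pᵢ‖² is the weighted centroid p* = (Σwᵢpᵢ)/(Σwᵢ).
Σwᵢ = 1140.
Σwᵢxᵢ = 300·6 + 700·7 + 30·9 + 20·8 + 90·3 = 7400.
Σwᵢyᵢ = 300·5 + 700·5 + 30·5 + 20·10 + 90·1 = 5440.
x* = 7400/1140 = 6.49, y* = 5440/1140 = 4.77.

(6.49, 4.77)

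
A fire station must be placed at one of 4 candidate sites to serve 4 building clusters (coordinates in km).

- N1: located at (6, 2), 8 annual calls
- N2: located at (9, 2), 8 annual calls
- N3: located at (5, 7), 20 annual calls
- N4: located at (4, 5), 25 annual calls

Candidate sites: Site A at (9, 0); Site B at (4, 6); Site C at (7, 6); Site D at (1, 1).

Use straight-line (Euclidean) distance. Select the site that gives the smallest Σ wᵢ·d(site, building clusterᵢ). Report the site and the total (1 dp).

Site B, total 140.3 km

Total weighted distance at each candidate:
  Site A (9, 0): total = 382.9
  Site B (4, 6): total = 140.3
  Site C (7, 6): total = 192.5
  Site D (1, 1): total = 374.5
Minimum is at Site B with total 140.3 km.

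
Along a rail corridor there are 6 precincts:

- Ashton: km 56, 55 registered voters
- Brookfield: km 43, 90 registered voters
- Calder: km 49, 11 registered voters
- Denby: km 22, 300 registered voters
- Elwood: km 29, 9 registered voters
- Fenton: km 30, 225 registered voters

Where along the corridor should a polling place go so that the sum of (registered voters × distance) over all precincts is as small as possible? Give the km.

x = 30

For a sum of weighted absolute distances on a line, the optimum is the weighted median (not the mean). Total weight W = 690; half-weight = 345.
Sort by position and accumulate weight:
  km 22 (Denby, w=300) → cum 300
  km 29 (Elwood, w=9) → cum 309
  km 30 (Fenton, w=225) → cum 534  ≥ 345 → median here
  km 43 (Brookfield, w=90) → cum 624
  km 49 (Calder, w=11) → cum 635
  km 56 (Ashton, w=55) → cum 690
Optimal location: km 30.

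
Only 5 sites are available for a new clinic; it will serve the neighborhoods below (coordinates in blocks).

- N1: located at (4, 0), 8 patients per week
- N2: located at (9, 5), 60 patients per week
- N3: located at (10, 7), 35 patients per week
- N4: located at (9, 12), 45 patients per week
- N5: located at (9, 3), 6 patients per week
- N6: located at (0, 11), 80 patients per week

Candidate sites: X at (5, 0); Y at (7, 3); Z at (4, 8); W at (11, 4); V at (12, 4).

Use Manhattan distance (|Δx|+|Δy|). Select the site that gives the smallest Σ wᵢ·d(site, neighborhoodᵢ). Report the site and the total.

Z, total 1814 blocks

Total weighted distance at each candidate:
  X (5, 0): total = 3010
  Y (7, 3): total = 2240
  Z (4, 8): total = 1814
  W (11, 4): total = 2316
  V (12, 4): total = 2550
Minimum is at Z with total 1814 blocks.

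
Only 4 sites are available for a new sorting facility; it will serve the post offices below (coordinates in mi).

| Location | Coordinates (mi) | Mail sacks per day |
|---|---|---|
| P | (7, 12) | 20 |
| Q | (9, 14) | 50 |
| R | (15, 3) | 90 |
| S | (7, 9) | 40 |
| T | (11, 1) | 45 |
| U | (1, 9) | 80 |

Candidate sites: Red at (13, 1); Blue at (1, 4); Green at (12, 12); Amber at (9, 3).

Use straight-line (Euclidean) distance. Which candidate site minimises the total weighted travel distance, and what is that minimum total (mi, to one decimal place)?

Total weighted distance at each candidate:
  Red (13, 1): total = 2829.0
  Blue (1, 4): total = 3285.7
  Green (12, 12): total = 2776.5
  Amber (9, 3): total = 2454.7
Minimum is at Amber with total 2454.7 mi.

Amber, total 2454.7 mi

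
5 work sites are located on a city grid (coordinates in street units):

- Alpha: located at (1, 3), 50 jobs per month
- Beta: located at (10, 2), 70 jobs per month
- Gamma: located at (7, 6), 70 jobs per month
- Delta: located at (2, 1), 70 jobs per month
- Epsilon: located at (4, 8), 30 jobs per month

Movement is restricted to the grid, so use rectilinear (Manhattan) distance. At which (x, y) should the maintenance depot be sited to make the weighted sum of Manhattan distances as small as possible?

(4, 3)

Manhattan distance separates: Σwᵢ(|x−xᵢ|+|y−yᵢ|) = Σwᵢ|x−xᵢ| + Σwᵢ|y−yᵢ|, so x and y are optimised independently as 1-D weighted medians.
Total weight W = 290; half = 145.
x-coordinate, sorted with cumulative weight:
  x=1 (Alpha, w=50) cum 50
  x=2 (Delta, w=70) cum 120
  x=4 (Epsilon, w=30) cum 150  ← median
  x=7 (Gamma, w=70) cum 220
  x=10 (Beta, w=70) cum 290
⇒ x* = 4
y-coordinate, sorted with cumulative weight:
  y=1 (Delta, w=70) cum 70
  y=2 (Beta, w=70) cum 140
  y=3 (Alpha, w=50) cum 190  ← median
  y=6 (Gamma, w=70) cum 260
  y=8 (Epsilon, w=30) cum 290
⇒ y* = 3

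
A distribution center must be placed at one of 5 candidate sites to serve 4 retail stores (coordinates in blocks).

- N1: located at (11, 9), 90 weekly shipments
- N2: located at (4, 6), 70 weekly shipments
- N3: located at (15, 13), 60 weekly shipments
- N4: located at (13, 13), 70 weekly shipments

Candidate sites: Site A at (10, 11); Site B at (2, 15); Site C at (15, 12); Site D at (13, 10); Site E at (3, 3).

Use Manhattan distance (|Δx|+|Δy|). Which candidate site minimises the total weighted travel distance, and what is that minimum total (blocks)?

Site D, total 1690 blocks

Total weighted distance at each candidate:
  Site A (10, 11): total = 1810
  Site B (2, 15): total = 3930
  Site C (15, 12): total = 2090
  Site D (13, 10): total = 1690
  Site E (3, 3): total = 4260
Minimum is at Site D with total 1690 blocks.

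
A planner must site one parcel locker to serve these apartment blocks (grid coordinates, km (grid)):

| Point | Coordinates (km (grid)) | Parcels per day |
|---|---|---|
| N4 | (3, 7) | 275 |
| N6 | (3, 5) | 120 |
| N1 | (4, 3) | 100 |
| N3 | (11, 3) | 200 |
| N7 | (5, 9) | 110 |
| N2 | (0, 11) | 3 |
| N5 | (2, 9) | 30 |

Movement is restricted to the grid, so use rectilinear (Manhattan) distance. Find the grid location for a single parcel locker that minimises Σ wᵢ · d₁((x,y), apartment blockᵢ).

Manhattan distance separates: Σwᵢ(|x−xᵢ|+|y−yᵢ|) = Σwᵢ|x−xᵢ| + Σwᵢ|y−yᵢ|, so x and y are optimised independently as 1-D weighted medians.
Total weight W = 838; half = 419.
x-coordinate, sorted with cumulative weight:
  x=0 (N2, w=3) cum 3
  x=2 (N5, w=30) cum 33
  x=3 (N4, w=275) cum 308
  x=3 (N6, w=120) cum 428  ← median
  x=4 (N1, w=100) cum 528
  x=5 (N7, w=110) cum 638
  x=11 (N3, w=200) cum 838
⇒ x* = 3
y-coordinate, sorted with cumulative weight:
  y=3 (N1, w=100) cum 100
  y=3 (N3, w=200) cum 300
  y=5 (N6, w=120) cum 420  ← median
  y=7 (N4, w=275) cum 695
  y=9 (N7, w=110) cum 805
  y=9 (N5, w=30) cum 835
  y=11 (N2, w=3) cum 838
⇒ y* = 5

(3, 5)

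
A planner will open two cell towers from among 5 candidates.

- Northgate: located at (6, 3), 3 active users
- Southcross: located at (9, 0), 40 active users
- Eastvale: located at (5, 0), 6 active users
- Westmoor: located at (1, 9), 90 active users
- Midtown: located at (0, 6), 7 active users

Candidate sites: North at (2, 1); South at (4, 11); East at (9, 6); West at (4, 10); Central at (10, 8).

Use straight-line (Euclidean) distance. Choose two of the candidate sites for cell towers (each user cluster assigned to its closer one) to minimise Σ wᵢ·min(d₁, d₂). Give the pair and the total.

{East, West}, total 620.2

Evaluate every pair (each demand assigned to the nearer of the two):
  {East, West}: total = 620.2
  {North, West}: total = 637.5
  {South, East}: total = 665.3
  {North, South}: total = 677.4
  {West, Central}: total = 722.5
  {South, Central}: total = 767.6
  {South, West}: total = 853.6
  {North, East}: total = 1035.0
  {North, Central}: total = 1078.5
  {East, Central}: total = 1128.0
Best pair: {East, West} with total 620.2.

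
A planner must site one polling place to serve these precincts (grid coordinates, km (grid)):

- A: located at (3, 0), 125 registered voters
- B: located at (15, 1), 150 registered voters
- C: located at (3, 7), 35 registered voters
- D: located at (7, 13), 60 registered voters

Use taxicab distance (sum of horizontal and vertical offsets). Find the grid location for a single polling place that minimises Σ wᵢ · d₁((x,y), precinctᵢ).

Manhattan distance separates: Σwᵢ(|x−xᵢ|+|y−yᵢ|) = Σwᵢ|x−xᵢ| + Σwᵢ|y−yᵢ|, so x and y are optimised independently as 1-D weighted medians.
Total weight W = 370; half = 185.
x-coordinate, sorted with cumulative weight:
  x=3 (A, w=125) cum 125
  x=3 (C, w=35) cum 160
  x=7 (D, w=60) cum 220  ← median
  x=15 (B, w=150) cum 370
⇒ x* = 7
y-coordinate, sorted with cumulative weight:
  y=0 (A, w=125) cum 125
  y=1 (B, w=150) cum 275  ← median
  y=7 (C, w=35) cum 310
  y=13 (D, w=60) cum 370
⇒ y* = 1

(7, 1)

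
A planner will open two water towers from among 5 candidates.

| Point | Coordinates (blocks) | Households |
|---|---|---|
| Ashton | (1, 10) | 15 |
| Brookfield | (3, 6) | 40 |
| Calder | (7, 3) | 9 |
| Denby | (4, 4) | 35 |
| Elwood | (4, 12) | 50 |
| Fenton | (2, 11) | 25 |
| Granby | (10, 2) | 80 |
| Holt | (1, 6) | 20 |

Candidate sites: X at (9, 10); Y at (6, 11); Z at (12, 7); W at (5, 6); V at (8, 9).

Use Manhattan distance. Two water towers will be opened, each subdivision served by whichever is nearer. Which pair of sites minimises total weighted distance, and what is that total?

{Y, W}, total 1370

Evaluate every pair (each demand assigned to the nearer of the two):
  {Y, W}: total = 1370
  {Z, W}: total = 1540
  {X, W}: total = 1700
  {W, V}: total = 1700
  {Y, Z}: total = 1816
  {Y, V}: total = 1958
  {X, Y}: total = 1976
  {Z, V}: total = 2128
  {X, V}: total = 2288
  {X, Z}: total = 2336
Best pair: {Y, W} with total 1370.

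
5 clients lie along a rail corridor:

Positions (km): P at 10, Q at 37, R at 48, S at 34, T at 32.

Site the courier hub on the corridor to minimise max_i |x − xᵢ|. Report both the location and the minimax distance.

The 1-center on a line is the midpoint of the two extreme points: leftmost at 10, rightmost at 48.
Optimal location = (10 + 48)/2 = 29; maximum distance = (48 − 10)/2 = 19.

location 29, max distance 19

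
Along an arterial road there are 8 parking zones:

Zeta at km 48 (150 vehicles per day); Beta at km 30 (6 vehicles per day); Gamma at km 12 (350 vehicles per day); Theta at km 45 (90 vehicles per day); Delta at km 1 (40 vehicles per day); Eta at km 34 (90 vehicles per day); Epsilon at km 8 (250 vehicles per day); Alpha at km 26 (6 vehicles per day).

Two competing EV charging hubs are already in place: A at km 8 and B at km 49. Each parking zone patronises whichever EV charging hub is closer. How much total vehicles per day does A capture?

The indifferent point is the midpoint (8+49)/2 = 28.5; parking zones left of it (closer to A at 8) go to A, those right go to B.
  Delta at 1 (w=40) → A
  Epsilon at 8 (w=250) → A
  Gamma at 12 (w=350) → A
  Alpha at 26 (w=6) → A
  Beta at 30 (w=6) → B
  Eta at 34 (w=90) → B
  Theta at 45 (w=90) → B
  Zeta at 48 (w=150) → B
A captures 646; B captures 336.

646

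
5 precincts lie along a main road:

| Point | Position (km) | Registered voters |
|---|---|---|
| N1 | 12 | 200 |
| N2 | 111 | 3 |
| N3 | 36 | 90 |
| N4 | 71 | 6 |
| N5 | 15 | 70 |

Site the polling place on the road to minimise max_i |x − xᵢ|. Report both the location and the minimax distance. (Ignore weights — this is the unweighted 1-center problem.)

location 61.5, max distance 49.5

The 1-center on a line is the midpoint of the two extreme points: leftmost at 12, rightmost at 111.
Optimal location = (12 + 111)/2 = 61.5; maximum distance = (111 − 12)/2 = 49.5.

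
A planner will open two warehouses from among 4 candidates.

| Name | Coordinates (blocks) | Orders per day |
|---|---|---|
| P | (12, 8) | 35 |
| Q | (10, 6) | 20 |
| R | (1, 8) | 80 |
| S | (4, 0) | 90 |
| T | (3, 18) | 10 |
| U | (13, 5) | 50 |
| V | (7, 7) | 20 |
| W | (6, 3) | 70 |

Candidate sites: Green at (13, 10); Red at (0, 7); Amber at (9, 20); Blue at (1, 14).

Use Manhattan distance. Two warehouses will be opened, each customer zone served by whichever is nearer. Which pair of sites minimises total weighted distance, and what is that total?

Evaluate every pair (each demand assigned to the nearer of the two):
  {Green, Red}: total = 2625
  {Red, Blue}: total = 3475
  {Red, Amber}: total = 3495
  {Green, Blue}: total = 3725
  {Green, Amber}: total = 4565
  {Amber, Blue}: total = 5225
Best pair: {Green, Red} with total 2625.

{Green, Red}, total 2625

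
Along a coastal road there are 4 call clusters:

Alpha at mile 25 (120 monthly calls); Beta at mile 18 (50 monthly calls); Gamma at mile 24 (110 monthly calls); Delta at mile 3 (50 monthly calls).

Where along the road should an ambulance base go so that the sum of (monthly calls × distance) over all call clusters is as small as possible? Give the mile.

x = 24

For a sum of weighted absolute distances on a line, the optimum is the weighted median (not the mean). Total weight W = 330; half-weight = 165.
Sort by position and accumulate weight:
  mile 3 (Delta, w=50) → cum 50
  mile 18 (Beta, w=50) → cum 100
  mile 24 (Gamma, w=110) → cum 210  ≥ 165 → median here
  mile 25 (Alpha, w=120) → cum 330
Optimal location: mile 24.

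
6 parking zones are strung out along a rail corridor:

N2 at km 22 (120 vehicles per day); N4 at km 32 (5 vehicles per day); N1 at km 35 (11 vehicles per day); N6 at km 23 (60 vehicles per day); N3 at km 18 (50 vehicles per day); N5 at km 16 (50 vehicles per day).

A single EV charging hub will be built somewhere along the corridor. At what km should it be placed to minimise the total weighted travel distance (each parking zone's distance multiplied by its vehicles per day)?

x = 22

For a sum of weighted absolute distances on a line, the optimum is the weighted median (not the mean). Total weight W = 296; half-weight = 148.
Sort by position and accumulate weight:
  km 16 (N5, w=50) → cum 50
  km 18 (N3, w=50) → cum 100
  km 22 (N2, w=120) → cum 220  ≥ 148 → median here
  km 23 (N6, w=60) → cum 280
  km 32 (N4, w=5) → cum 285
  km 35 (N1, w=11) → cum 296
Optimal location: km 22.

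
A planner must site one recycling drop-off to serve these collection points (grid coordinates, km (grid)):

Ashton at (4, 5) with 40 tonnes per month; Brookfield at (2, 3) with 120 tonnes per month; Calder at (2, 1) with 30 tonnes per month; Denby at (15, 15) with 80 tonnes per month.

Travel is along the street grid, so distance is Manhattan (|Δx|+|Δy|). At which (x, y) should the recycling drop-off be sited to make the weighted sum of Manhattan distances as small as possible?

(2, 3)

Manhattan distance separates: Σwᵢ(|x−xᵢ|+|y−yᵢ|) = Σwᵢ|x−xᵢ| + Σwᵢ|y−yᵢ|, so x and y are optimised independently as 1-D weighted medians.
Total weight W = 270; half = 135.
x-coordinate, sorted with cumulative weight:
  x=2 (Brookfield, w=120) cum 120
  x=2 (Calder, w=30) cum 150  ← median
  x=4 (Ashton, w=40) cum 190
  x=15 (Denby, w=80) cum 270
⇒ x* = 2
y-coordinate, sorted with cumulative weight:
  y=1 (Calder, w=30) cum 30
  y=3 (Brookfield, w=120) cum 150  ← median
  y=5 (Ashton, w=40) cum 190
  y=15 (Denby, w=80) cum 270
⇒ y* = 3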